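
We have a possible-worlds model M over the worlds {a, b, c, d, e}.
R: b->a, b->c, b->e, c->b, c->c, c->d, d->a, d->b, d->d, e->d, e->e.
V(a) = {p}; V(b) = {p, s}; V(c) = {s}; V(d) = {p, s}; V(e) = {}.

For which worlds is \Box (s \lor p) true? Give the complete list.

a, c, d

Recall that \Box ψ holds at a world iff ψ holds at every accessible world, and \Diamond ψ holds iff ψ holds at some accessible world.
Let φ = \Box (s \lor p). Evaluate φ at each world:
  a (successors ∅): φ is true.
  b (successors {a, c, e}): φ is false.
  c (successors {b, c, d}): φ is true.
  d (successors {a, b, d}): φ is true.
  e (successors {d, e}): φ is false.
For instance, at e:
  At e: \Box (s \lor p) requires s \lor p at every successor {d, e}.
    s \lor p fails at e, so \Box (s \lor p) is false at e.
Satisfying worlds: {a, c, d}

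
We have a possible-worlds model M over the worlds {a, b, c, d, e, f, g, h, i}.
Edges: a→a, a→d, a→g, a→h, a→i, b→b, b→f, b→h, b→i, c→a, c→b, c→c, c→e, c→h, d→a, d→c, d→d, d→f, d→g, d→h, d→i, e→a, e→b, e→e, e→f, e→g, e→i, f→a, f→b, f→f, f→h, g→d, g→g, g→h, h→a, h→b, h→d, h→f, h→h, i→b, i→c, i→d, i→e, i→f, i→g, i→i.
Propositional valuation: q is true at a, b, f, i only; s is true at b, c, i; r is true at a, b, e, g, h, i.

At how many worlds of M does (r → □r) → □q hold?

6

Let φ = (r → □r) → □q. Evaluate φ at each world:
  a (successors {a, d, g, h, i}): φ is true.
  b (successors {b, f, h, i}): φ is true.
  c (successors {a, b, c, e, h}): φ is false.
  d (successors {a, c, d, f, g, h, i}): φ is false.
  e (successors {a, b, e, f, g, i}): φ is true.
  f (successors {a, b, f, h}): φ is false.
  g (successors {d, g, h}): φ is true.
  h (successors {a, b, d, f, h}): φ is true.
  i (successors {b, c, d, e, f, g, i}): φ is true.
For instance, at b:
  At b: r → □r is false, □q is false, so (r → □r) → □q is true.
    At b: r is true, □r is false, so r → □r is false.
      At b: □r requires r at every successor {b, f, h, i}.
        r fails at f, so □r is false at b.
    At b: □q requires q at every successor {b, f, h, i}.
      q fails at h, so □q is false at b.
Satisfying worlds: {a, b, e, g, h, i}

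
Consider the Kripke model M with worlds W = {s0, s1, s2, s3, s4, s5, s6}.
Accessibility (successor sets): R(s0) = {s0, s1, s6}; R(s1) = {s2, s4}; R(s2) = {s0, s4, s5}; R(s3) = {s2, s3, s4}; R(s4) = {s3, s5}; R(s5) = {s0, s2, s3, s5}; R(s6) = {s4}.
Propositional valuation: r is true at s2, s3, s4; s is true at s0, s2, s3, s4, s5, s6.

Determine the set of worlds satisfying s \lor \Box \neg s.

s0, s2, s3, s4, s5, s6

Let φ = s \lor \Box \neg s. Evaluate φ at each world:
  s0 (successors {s0, s1, s6}): φ is true.
  s1 (successors {s2, s4}): φ is false.
  s2 (successors {s0, s4, s5}): φ is true.
  s3 (successors {s2, s3, s4}): φ is true.
  s4 (successors {s3, s5}): φ is true.
  s5 (successors {s0, s2, s3, s5}): φ is true.
  s6 (successors {s4}): φ is true.
For instance, at s6:
  At s6: s is true, \Box \neg s is false, so s \lor \Box \neg s is true.
    At s6: \Box \neg s requires \neg s at every successor {s4}.
      \neg s fails at s4, so \Box \neg s is false at s6.
Satisfying worlds: {s0, s2, s3, s4, s5, s6}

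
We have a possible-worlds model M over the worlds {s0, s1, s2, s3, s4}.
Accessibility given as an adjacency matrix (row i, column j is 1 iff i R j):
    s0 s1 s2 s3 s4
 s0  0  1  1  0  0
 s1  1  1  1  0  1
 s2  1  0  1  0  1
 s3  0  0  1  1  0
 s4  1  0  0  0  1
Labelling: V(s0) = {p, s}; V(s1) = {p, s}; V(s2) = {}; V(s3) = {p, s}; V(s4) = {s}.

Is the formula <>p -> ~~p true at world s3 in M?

Yes

At s3: <>p is true, ~~p is true, so <>p -> ~~p is true.
  At s3: <>p requires p at some successor in {s2, s3}.
    p holds at s3, so <>p is true at s3.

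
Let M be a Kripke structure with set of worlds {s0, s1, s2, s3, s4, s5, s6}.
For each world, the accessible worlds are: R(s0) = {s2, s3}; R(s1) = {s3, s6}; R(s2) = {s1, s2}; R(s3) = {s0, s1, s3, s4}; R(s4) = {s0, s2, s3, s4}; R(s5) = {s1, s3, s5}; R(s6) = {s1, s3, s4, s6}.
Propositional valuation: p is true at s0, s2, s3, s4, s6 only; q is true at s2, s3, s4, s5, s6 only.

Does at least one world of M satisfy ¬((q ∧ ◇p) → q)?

No

Let φ = ¬((q ∧ ◇p) → q). Evaluate φ at each world:
  s0 (successors {s2, s3}): φ is false.
  s1 (successors {s3, s6}): φ is false.
  s2 (successors {s1, s2}): φ is false.
  s3 (successors {s0, s1, s3, s4}): φ is false.
  s4 (successors {s0, s2, s3, s4}): φ is false.
  s5 (successors {s1, s3, s5}): φ is false.
  s6 (successors {s1, s3, s4, s6}): φ is false.
For instance, at s6:
  At s6: (q ∧ ◇p) → q is true, so ¬((q ∧ ◇p) → q) is false.
    At s6: q ∧ ◇p is true, q is true, so (q ∧ ◇p) → q is true.
      At s6: q is true, ◇p is true, so q ∧ ◇p is true.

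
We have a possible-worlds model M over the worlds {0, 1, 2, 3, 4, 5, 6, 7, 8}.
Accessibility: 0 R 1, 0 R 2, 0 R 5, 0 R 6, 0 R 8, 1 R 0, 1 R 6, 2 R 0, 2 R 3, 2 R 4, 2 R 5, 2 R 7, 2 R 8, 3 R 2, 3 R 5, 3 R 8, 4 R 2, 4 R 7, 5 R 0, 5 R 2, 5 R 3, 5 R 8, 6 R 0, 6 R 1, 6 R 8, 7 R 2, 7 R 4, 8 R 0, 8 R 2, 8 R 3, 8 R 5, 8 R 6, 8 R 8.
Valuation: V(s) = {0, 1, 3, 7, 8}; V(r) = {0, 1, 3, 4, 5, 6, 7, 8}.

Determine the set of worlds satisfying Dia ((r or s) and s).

Recall that Dia ψ holds at a world iff ψ holds at some accessible world.
Let φ = Dia ((r or s) and s). Evaluate φ at each world:
  0 (successors {1, 2, 5, 6, 8}): φ is true.
  1 (successors {0, 6}): φ is true.
  2 (successors {0, 3, 4, 5, 7, 8}): φ is true.
  3 (successors {2, 5, 8}): φ is true.
  4 (successors {2, 7}): φ is true.
  5 (successors {0, 2, 3, 8}): φ is true.
  6 (successors {0, 1, 8}): φ is true.
  7 (successors {2, 4}): φ is false.
  8 (successors {0, 2, 3, 5, 6, 8}): φ is true.
For instance, at 0:
  At 0: Dia ((r or s) and s) requires (r or s) and s at some successor in {1, 2, 5, 6, 8}.
    (r or s) and s holds at 1, so Dia ((r or s) and s) is true at 0.
Satisfying worlds: {0, 1, 2, 3, 4, 5, 6, 8}

0, 1, 2, 3, 4, 5, 6, 8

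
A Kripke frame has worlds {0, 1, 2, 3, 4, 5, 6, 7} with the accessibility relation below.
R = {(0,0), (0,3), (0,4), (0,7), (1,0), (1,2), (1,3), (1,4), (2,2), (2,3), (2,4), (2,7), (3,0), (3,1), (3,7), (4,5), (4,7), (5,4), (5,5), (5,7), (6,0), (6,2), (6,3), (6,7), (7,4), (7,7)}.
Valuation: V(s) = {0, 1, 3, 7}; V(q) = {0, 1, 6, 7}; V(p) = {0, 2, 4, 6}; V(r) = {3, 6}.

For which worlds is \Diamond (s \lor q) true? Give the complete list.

0, 1, 2, 3, 4, 5, 6, 7

Recall that \Diamond ψ holds at a world iff ψ holds at some accessible world.
Let φ = \Diamond (s \lor q). Evaluate φ at each world:
  0 (successors {0, 3, 4, 7}): φ is true.
  1 (successors {0, 2, 3, 4}): φ is true.
  2 (successors {2, 3, 4, 7}): φ is true.
  3 (successors {0, 1, 7}): φ is true.
  4 (successors {5, 7}): φ is true.
  5 (successors {4, 5, 7}): φ is true.
  6 (successors {0, 2, 3, 7}): φ is true.
  7 (successors {4, 7}): φ is true.
For instance, at 2:
  At 2: \Diamond (s \lor q) requires s \lor q at some successor in {2, 3, 4, 7}.
    s \lor q holds at 3, so \Diamond (s \lor q) is true at 2.
Satisfying worlds: {0, 1, 2, 3, 4, 5, 6, 7}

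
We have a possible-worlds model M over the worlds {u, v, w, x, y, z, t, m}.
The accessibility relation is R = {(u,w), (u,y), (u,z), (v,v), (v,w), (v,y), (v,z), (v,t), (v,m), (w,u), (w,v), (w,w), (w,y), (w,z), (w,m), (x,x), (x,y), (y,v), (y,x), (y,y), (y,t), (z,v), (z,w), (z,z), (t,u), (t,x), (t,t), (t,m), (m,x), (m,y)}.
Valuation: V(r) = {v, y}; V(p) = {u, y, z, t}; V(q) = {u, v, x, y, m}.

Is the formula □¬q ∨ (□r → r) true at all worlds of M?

Let φ = □¬q ∨ (□r → r). Evaluate φ at each world:
  u (successors {w, y, z}): φ is true.
  v (successors {v, w, y, z, t, m}): φ is true.
  w (successors {u, v, w, y, z, m}): φ is true.
  x (successors {x, y}): φ is true.
  y (successors {v, x, y, t}): φ is true.
  z (successors {v, w, z}): φ is true.
  t (successors {u, x, t, m}): φ is true.
  m (successors {x, y}): φ is true.
For instance, at u:
  At u: □¬q is false, □r → r is true, so □¬q ∨ (□r → r) is true.
    At u: □¬q requires ¬q at every successor {w, y, z}.
      ¬q fails at y, so □¬q is false at u.
    At u: □r is false, r is false, so □r → r is true.
      At u: □r requires r at every successor {w, y, z}.
        r fails at w, so □r is false at u.

Yes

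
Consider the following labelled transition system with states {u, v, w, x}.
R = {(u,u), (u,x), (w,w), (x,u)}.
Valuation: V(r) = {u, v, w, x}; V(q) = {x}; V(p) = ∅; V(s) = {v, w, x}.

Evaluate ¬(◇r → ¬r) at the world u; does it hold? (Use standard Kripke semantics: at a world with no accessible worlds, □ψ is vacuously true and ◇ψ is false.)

Yes

At u: ◇r → ¬r is false, so ¬(◇r → ¬r) is true.
  At u: ◇r is true, ¬r is false, so ◇r → ¬r is false.
    At u: ◇r requires r at some successor in {u, x}.
      r holds at u, so ◇r is true at u.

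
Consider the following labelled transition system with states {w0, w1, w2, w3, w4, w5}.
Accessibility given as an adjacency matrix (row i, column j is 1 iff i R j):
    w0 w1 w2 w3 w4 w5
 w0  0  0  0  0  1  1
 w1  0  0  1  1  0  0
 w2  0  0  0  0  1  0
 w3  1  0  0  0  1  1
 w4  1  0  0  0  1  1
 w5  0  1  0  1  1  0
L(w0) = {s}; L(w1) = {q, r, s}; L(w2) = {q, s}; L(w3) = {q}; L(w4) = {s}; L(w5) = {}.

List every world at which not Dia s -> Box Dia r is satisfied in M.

w0, w1, w2, w3, w4, w5

Let φ = not Dia s -> Box Dia r. Evaluate φ at each world:
  w0 (successors {w4, w5}): φ is true.
  w1 (successors {w2, w3}): φ is true.
  w2 (successors {w4}): φ is true.
  w3 (successors {w0, w4, w5}): φ is true.
  w4 (successors {w0, w4, w5}): φ is true.
  w5 (successors {w1, w3, w4}): φ is true.
For instance, at w2:
  At w2: not Dia s is false, Box Dia r is false, so not Dia s -> Box Dia r is true.
    At w2: Dia s is true, so not Dia s is false.
      At w2: Dia s requires s at some successor in {w4}.
        s holds at w4, so Dia s is true at w2.
    At w2: Box Dia r requires Dia r at every successor {w4}.
      Dia r fails at w4, so Box Dia r is false at w2.
Satisfying worlds: {w0, w1, w2, w3, w4, w5}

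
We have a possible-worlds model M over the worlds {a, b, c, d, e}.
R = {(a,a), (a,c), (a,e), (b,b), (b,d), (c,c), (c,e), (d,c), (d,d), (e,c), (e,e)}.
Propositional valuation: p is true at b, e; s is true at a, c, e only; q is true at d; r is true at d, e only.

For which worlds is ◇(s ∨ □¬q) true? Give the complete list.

Let φ = ◇(s ∨ □¬q). Evaluate φ at each world:
  a (successors {a, c, e}): φ is true.
  b (successors {b, d}): φ is false.
  c (successors {c, e}): φ is true.
  d (successors {c, d}): φ is true.
  e (successors {c, e}): φ is true.
For instance, at e:
  At e: ◇(s ∨ □¬q) requires s ∨ □¬q at some successor in {c, e}.
    s ∨ □¬q holds at c, so ◇(s ∨ □¬q) is true at e.
      At c: s is true, □¬q is true, so s ∨ □¬q is true.
Satisfying worlds: {a, c, d, e}

a, c, d, e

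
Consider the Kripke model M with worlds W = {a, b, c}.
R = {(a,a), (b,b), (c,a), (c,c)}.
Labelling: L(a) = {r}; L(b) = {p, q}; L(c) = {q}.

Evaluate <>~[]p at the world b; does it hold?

No

At b: <>~[]p requires ~[]p at some successor in {b}.
  At b: ~[]p is false.
So <>~[]p is false at b.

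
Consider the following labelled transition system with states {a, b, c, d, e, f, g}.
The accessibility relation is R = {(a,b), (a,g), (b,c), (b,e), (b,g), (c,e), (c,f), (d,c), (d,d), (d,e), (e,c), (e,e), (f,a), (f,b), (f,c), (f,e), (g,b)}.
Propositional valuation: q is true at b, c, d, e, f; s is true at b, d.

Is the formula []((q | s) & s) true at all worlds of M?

Let φ = []((q | s) & s). Evaluate φ at each world:
  a (successors {b, g}): φ is false.
  b (successors {c, e, g}): φ is false.
  c (successors {e, f}): φ is false.
  d (successors {c, d, e}): φ is false.
  e (successors {c, e}): φ is false.
  f (successors {a, b, c, e}): φ is false.
  g (successors {b}): φ is true.
Detail at a (counterexample):
  At a: []((q | s) & s) requires (q | s) & s at every successor {b, g}.
    (q | s) & s fails at g, so []((q | s) & s) is false at a.

No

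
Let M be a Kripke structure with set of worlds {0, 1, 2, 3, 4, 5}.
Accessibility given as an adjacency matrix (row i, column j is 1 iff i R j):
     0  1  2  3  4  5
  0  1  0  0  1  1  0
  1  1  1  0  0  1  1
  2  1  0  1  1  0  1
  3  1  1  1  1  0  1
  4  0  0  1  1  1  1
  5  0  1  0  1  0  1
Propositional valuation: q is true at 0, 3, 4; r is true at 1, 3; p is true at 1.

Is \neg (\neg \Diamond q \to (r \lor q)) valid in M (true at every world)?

No

Let φ = \neg (\neg \Diamond q \to (r \lor q)). Evaluate φ at each world:
  0 (successors {0, 3, 4}): φ is false.
  1 (successors {0, 1, 4, 5}): φ is false.
  2 (successors {0, 2, 3, 5}): φ is false.
  3 (successors {0, 1, 2, 3, 5}): φ is false.
  4 (successors {2, 3, 4, 5}): φ is false.
  5 (successors {1, 3, 5}): φ is false.
Detail at 0 (counterexample):
  At 0: \neg \Diamond q \to (r \lor q) is true, so \neg (\neg \Diamond q \to (r \lor q)) is false.
    At 0: \neg \Diamond q is false, r \lor q is true, so \neg \Diamond q \to (r \lor q) is true.
      At 0: \Diamond q is true, so \neg \Diamond q is false.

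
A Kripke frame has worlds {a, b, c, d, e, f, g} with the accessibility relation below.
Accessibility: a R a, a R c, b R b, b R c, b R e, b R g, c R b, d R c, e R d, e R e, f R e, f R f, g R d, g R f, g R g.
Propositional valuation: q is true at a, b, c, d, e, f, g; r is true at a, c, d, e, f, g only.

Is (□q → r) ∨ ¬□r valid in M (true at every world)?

Let φ = (□q → r) ∨ ¬□r. Evaluate φ at each world:
  a (successors {a, c}): φ is true.
  b (successors {b, c, e, g}): φ is true.
  c (successors {b}): φ is true.
  d (successors {c}): φ is true.
  e (successors {d, e}): φ is true.
  f (successors {e, f}): φ is true.
  g (successors {d, f, g}): φ is true.
For instance, at c:
  At c: □q → r is true, ¬□r is true, so (□q → r) ∨ ¬□r is true.
    At c: □q is true, r is true, so □q → r is true.
      At c: □q requires q at every successor {b}.
        At b: q is true.
      So □q is true at c.
    At c: □r is false, so ¬□r is true.
      At c: □r requires r at every successor {b}.
        r fails at b, so □r is false at c.

Yes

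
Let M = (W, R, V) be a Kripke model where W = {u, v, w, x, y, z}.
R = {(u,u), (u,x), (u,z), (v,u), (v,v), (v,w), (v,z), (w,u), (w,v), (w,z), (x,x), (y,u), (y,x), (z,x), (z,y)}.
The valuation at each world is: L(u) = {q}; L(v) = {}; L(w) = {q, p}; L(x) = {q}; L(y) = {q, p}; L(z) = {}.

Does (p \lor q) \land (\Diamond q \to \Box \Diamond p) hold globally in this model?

Let φ = (p \lor q) \land (\Diamond q \to \Box \Diamond p). Evaluate φ at each world:
  u (successors {u, x, z}): φ is false.
  v (successors {u, v, w, z}): φ is false.
  w (successors {u, v, z}): φ is false.
  x (successors {x}): φ is false.
  y (successors {u, x}): φ is false.
  z (successors {x, y}): φ is false.
Detail at u (counterexample):
  At u: p \lor q is true, \Diamond q \to \Box \Diamond p is false, so (p \lor q) \land (\Diamond q \to \Box \Diamond p) is false.
    At u: \Diamond q is true, \Box \Diamond p is false, so \Diamond q \to \Box \Diamond p is false.
      At u: \Diamond q requires q at some successor in {u, x, z}.
        q holds at u, so \Diamond q is true at u.
      At u: \Box \Diamond p requires \Diamond p at every successor {u, x, z}.
        \Diamond p fails at u, so \Box \Diamond p is false at u.

No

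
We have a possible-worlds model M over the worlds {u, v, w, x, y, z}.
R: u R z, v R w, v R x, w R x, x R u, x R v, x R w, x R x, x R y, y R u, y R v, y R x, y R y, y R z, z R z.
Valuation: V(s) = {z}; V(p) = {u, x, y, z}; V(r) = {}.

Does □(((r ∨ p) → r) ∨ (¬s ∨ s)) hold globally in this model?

Let φ = □(((r ∨ p) → r) ∨ (¬s ∨ s)). Evaluate φ at each world:
  u (successors {z}): φ is true.
  v (successors {w, x}): φ is true.
  w (successors {x}): φ is true.
  x (successors {u, v, w, x, y}): φ is true.
  y (successors {u, v, x, y, z}): φ is true.
  z (successors {z}): φ is true.
For instance, at w:
  At w: □(((r ∨ p) → r) ∨ (¬s ∨ s)) requires ((r ∨ p) → r) ∨ (¬s ∨ s) at every successor {x}.
    At x: ((r ∨ p) → r) ∨ (¬s ∨ s) is true.
  So □(((r ∨ p) → r) ∨ (¬s ∨ s)) is true at w.

Yes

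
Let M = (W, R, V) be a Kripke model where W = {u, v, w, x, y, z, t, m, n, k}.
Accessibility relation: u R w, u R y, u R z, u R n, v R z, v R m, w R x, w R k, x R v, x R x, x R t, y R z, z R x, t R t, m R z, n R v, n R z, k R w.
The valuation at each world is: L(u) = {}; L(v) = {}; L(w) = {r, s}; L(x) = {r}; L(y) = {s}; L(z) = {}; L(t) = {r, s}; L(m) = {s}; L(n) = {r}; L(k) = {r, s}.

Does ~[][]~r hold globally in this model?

Yes

Let φ = ~[][]~r. Evaluate φ at each world:
  u (successors {w, y, z, n}): φ is true.
  v (successors {z, m}): φ is true.
  w (successors {x, k}): φ is true.
  x (successors {v, x, t}): φ is true.
  y (successors {z}): φ is true.
  z (successors {x}): φ is true.
  t (successors {t}): φ is true.
  m (successors {z}): φ is true.
  n (successors {v, z}): φ is true.
  k (successors {w}): φ is true.
For instance, at x:
  At x: [][]~r is false, so ~[][]~r is true.
    At x: [][]~r requires []~r at every successor {v, x, t}.
      []~r fails at x, so [][]~r is false at x.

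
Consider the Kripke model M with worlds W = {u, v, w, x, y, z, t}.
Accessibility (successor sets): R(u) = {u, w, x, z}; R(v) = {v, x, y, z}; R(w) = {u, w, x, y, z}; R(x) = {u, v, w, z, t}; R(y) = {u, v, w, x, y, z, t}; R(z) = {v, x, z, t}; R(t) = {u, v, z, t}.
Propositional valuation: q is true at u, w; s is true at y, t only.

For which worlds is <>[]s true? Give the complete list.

none

Recall that []ψ holds at a world iff ψ holds at every accessible world, and <>ψ holds iff ψ holds at some accessible world.
Let φ = <>[]s. Evaluate φ at each world:
  u (successors {u, w, x, z}): φ is false.
  v (successors {v, x, y, z}): φ is false.
  w (successors {u, w, x, y, z}): φ is false.
  x (successors {u, v, w, z, t}): φ is false.
  y (successors {u, v, w, x, y, z, t}): φ is false.
  z (successors {v, x, z, t}): φ is false.
  t (successors {u, v, z, t}): φ is false.
For instance, at z:
  At z: <>[]s requires []s at some successor in {v, x, z, t}.
    At v: []s is false.
    At x: []s is false.
    At z: []s is false.
    At t: []s is false.
  So <>[]s is false at z.
Satisfying worlds: none.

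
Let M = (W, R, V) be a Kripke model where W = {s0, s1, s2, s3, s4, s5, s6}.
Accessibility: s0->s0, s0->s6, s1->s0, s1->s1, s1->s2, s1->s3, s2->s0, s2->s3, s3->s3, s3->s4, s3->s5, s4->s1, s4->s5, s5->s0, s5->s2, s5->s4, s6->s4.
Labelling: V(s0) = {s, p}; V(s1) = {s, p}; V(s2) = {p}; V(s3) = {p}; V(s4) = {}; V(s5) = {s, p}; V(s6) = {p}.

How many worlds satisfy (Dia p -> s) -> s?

6

Let φ = (Dia p -> s) -> s. Evaluate φ at each world:
  s0 (successors {s0, s6}): φ is true.
  s1 (successors {s0, s1, s2, s3}): φ is true.
  s2 (successors {s0, s3}): φ is true.
  s3 (successors {s3, s4, s5}): φ is true.
  s4 (successors {s1, s5}): φ is true.
  s5 (successors {s0, s2, s4}): φ is true.
  s6 (successors {s4}): φ is false.
For instance, at s0:
  At s0: Dia p -> s is true, s is true, so (Dia p -> s) -> s is true.
    At s0: Dia p is true, s is true, so Dia p -> s is true.
      At s0: Dia p requires p at some successor in {s0, s6}.
        p holds at s0, so Dia p is true at s0.
Satisfying worlds: {s0, s1, s2, s3, s4, s5}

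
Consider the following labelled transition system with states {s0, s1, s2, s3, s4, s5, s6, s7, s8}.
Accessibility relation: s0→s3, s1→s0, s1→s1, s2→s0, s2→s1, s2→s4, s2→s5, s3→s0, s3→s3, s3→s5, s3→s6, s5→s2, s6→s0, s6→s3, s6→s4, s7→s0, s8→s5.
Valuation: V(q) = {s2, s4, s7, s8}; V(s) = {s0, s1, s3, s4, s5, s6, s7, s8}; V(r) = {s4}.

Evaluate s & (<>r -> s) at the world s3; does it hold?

At s3: s is true, <>r -> s is true, so s & (<>r -> s) is true.
  At s3: <>r is false, s is true, so <>r -> s is true.
    At s3: <>r requires r at some successor in {s0, s3, s5, s6}.
      At s0: r is false.
      At s3: r is false.
      At s5: r is false.
      At s6: r is false.
    So <>r is false at s3.

Yes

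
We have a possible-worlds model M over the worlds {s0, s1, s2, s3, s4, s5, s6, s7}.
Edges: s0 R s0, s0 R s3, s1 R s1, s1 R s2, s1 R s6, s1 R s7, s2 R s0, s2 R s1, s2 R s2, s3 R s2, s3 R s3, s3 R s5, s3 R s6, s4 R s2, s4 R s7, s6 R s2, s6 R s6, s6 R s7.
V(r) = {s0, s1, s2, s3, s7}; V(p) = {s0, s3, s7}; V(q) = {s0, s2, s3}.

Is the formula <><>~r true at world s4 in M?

No

At s4: <><>~r requires <>~r at some successor in {s2, s7}.
  At s2: <>~r is false.
  At s7: <>~r is false.
So <><>~r is false at s4.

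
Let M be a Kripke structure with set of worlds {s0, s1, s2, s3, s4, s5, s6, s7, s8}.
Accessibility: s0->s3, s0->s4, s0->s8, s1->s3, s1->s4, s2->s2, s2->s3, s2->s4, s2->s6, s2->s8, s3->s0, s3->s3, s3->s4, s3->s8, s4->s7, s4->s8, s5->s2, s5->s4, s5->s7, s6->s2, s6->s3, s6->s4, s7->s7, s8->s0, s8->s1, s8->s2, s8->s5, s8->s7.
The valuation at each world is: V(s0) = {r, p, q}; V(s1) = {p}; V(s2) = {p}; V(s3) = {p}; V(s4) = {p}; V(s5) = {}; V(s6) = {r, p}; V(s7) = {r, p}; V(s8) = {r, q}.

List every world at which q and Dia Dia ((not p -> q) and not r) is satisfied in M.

s0, s8

Recall that Dia ψ holds at a world iff ψ holds at some accessible world.
Let φ = q and Dia Dia ((not p -> q) and not r). Evaluate φ at each world:
  s0 (successors {s3, s4, s8}): φ is true.
  s1 (successors {s3, s4}): φ is false.
  s2 (successors {s2, s3, s4, s6, s8}): φ is false.
  s3 (successors {s0, s3, s4, s8}): φ is false.
  s4 (successors {s7, s8}): φ is false.
  s5 (successors {s2, s4, s7}): φ is false.
  s6 (successors {s2, s3, s4}): φ is false.
  s7 (successors {s7}): φ is false.
  s8 (successors {s0, s1, s2, s5, s7}): φ is true.
For instance, at s0:
  At s0: q is true, Dia Dia ((not p -> q) and not r) is true, so q and Dia Dia ((not p -> q) and not r) is true.
    At s0: Dia Dia ((not p -> q) and not r) requires Dia ((not p -> q) and not r) at some successor in {s3, s4, s8}.
      Dia ((not p -> q) and not r) holds at s3, so Dia Dia ((not p -> q) and not r) is true at s0.
Satisfying worlds: {s0, s8}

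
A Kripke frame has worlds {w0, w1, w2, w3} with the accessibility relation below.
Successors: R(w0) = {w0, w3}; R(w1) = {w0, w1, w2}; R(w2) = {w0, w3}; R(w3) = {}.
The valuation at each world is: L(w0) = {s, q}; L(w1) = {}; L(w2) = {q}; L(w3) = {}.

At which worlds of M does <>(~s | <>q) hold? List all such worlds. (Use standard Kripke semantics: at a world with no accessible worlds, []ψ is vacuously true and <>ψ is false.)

Recall that <>ψ holds at a world iff ψ holds at some accessible world.
Let φ = <>(~s | <>q). Evaluate φ at each world:
  w0 (successors {w0, w3}): φ is true.
  w1 (successors {w0, w1, w2}): φ is true.
  w2 (successors {w0, w3}): φ is true.
  w3 (successors ∅): φ is false.
For instance, at w2:
  At w2: <>(~s | <>q) requires ~s | <>q at some successor in {w0, w3}.
    ~s | <>q holds at w0, so <>(~s | <>q) is true at w2.
      At w0: ~s is false, <>q is true, so ~s | <>q is true.
Satisfying worlds: {w0, w1, w2}

w0, w1, w2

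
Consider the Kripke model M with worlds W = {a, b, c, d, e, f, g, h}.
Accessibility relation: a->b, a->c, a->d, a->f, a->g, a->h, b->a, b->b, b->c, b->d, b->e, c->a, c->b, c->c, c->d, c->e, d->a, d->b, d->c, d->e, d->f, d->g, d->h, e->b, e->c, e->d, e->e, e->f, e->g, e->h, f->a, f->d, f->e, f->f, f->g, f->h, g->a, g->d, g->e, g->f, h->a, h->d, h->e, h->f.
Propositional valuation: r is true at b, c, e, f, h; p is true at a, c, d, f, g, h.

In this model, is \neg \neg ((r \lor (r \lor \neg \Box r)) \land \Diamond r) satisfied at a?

Recall that \Box ψ holds at a world iff ψ holds at every accessible world, and \Diamond ψ holds iff ψ holds at some accessible world.
At a: \neg ((r \lor (r \lor \neg \Box r)) \land \Diamond r) is false, so \neg \neg ((r \lor (r \lor \neg \Box r)) \land \Diamond r) is true.
  At a: (r \lor (r \lor \neg \Box r)) \land \Diamond r is true, so \neg ((r \lor (r \lor \neg \Box r)) \land \Diamond r) is false.
    At a: r \lor (r \lor \neg \Box r) is true, \Diamond r is true, so (r \lor (r \lor \neg \Box r)) \land \Diamond r is true.
      At a: r is false, r \lor \neg \Box r is true, so r \lor (r \lor \neg \Box r) is true.
      At a: \Diamond r requires r at some successor in {b, c, d, f, g, h}.
        r holds at b, so \Diamond r is true at a.

Yes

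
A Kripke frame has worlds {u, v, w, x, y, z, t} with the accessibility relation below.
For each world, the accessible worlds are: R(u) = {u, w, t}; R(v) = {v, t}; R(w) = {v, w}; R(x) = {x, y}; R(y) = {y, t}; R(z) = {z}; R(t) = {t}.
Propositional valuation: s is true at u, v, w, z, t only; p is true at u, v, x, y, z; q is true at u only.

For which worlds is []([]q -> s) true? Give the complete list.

u, v, w, x, y, z, t

Recall that []ψ holds at a world iff ψ holds at every accessible world, and <>ψ holds iff ψ holds at some accessible world.
Let φ = []([]q -> s). Evaluate φ at each world:
  u (successors {u, w, t}): φ is true.
  v (successors {v, t}): φ is true.
  w (successors {v, w}): φ is true.
  x (successors {x, y}): φ is true.
  y (successors {y, t}): φ is true.
  z (successors {z}): φ is true.
  t (successors {t}): φ is true.
For instance, at z:
  At z: []([]q -> s) requires []q -> s at every successor {z}.
      At z: []q is false, s is true, so []q -> s is true.
  So []([]q -> s) is true at z.
Satisfying worlds: {u, v, w, x, y, z, t}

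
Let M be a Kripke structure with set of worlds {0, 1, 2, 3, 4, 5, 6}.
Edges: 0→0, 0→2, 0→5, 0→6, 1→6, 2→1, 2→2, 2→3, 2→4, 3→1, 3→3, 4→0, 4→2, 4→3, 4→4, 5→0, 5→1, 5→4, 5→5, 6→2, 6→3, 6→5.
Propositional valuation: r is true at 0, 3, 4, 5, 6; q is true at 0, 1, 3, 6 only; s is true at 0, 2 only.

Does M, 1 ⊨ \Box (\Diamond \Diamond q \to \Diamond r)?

Yes

At 1: \Box (\Diamond \Diamond q \to \Diamond r) requires \Diamond \Diamond q \to \Diamond r at every successor {6}.
    At 6: \Diamond \Diamond q is true, \Diamond r is true, so \Diamond \Diamond q \to \Diamond r is true.
      At 6: \Diamond \Diamond q requires \Diamond q at some successor in {2, 3, 5}.
        \Diamond q holds at 2, so \Diamond \Diamond q is true at 6.
      At 6: \Diamond r requires r at some successor in {2, 3, 5}.
        r holds at 3, so \Diamond r is true at 6.
So \Box (\Diamond \Diamond q \to \Diamond r) is true at 1.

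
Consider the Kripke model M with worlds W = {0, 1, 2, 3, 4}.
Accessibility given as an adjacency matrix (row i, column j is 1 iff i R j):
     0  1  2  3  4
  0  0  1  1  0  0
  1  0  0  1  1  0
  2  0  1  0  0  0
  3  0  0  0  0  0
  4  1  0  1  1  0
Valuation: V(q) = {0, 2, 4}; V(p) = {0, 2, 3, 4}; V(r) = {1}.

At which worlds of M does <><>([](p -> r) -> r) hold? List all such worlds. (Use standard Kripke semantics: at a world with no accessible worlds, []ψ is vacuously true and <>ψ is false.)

0, 1, 4

Let φ = <><>([](p -> r) -> r). Evaluate φ at each world:
  0 (successors {1, 2}): φ is true.
  1 (successors {2, 3}): φ is true.
  2 (successors {1}): φ is false.
  3 (successors ∅): φ is false.
  4 (successors {0, 2, 3}): φ is true.
For instance, at 2:
  At 2: <><>([](p -> r) -> r) requires <>([](p -> r) -> r) at some successor in {1}.
    At 1: <>([](p -> r) -> r) is false.
  So <><>([](p -> r) -> r) is false at 2.
Satisfying worlds: {0, 1, 4}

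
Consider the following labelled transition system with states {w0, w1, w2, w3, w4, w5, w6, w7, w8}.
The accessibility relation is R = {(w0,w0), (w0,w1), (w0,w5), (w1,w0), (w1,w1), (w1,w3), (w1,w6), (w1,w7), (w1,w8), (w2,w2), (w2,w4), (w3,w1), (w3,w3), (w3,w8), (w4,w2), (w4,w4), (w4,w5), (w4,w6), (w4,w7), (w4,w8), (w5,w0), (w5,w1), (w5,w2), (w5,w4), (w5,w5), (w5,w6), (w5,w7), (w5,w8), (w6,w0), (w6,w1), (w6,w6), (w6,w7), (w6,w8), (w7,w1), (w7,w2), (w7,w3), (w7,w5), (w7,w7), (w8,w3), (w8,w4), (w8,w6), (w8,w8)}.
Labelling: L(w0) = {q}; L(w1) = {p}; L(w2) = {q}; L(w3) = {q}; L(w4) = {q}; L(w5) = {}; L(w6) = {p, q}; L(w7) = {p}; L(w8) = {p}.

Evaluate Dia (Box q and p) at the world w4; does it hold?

No

At w4: Dia (Box q and p) requires Box q and p at some successor in {w2, w4, w5, w6, w7, w8}.
  At w2: Box q and p is false.
  At w4: Box q and p is false.
  At w5: Box q and p is false.
  At w6: Box q and p is false.
  At w7: Box q and p is false.
  At w8: Box q and p is false.
So Dia (Box q and p) is false at w4.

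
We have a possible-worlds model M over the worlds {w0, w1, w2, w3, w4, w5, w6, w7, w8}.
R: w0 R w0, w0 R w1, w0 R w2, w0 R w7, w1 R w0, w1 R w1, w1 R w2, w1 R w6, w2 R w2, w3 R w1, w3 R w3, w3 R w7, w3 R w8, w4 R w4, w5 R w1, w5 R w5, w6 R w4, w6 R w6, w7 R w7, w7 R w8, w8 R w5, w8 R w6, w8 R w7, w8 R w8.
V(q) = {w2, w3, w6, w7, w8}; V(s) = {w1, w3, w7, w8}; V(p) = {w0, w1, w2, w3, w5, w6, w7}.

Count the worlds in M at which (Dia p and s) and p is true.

3

Let φ = (Dia p and s) and p. Evaluate φ at each world:
  w0 (successors {w0, w1, w2, w7}): φ is false.
  w1 (successors {w0, w1, w2, w6}): φ is true.
  w2 (successors {w2}): φ is false.
  w3 (successors {w1, w3, w7, w8}): φ is true.
  w4 (successors {w4}): φ is false.
  w5 (successors {w1, w5}): φ is false.
  w6 (successors {w4, w6}): φ is false.
  w7 (successors {w7, w8}): φ is true.
  w8 (successors {w5, w6, w7, w8}): φ is false.
For instance, at w8:
  At w8: Dia p and s is true, p is false, so (Dia p and s) and p is false.
    At w8: Dia p is true, s is true, so Dia p and s is true.
      At w8: Dia p requires p at some successor in {w5, w6, w7, w8}.
        p holds at w5, so Dia p is true at w8.
Satisfying worlds: {w1, w3, w7}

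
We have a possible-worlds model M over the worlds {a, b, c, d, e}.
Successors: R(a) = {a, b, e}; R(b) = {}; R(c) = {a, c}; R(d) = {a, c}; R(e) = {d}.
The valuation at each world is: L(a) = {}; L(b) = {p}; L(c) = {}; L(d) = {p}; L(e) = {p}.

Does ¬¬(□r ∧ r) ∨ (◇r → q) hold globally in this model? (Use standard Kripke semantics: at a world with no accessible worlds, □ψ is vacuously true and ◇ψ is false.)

Yes

Let φ = ¬¬(□r ∧ r) ∨ (◇r → q). Evaluate φ at each world:
  a (successors {a, b, e}): φ is true.
  b (successors ∅): φ is true.
  c (successors {a, c}): φ is true.
  d (successors {a, c}): φ is true.
  e (successors {d}): φ is true.
For instance, at a:
  At a: ¬¬(□r ∧ r) is false, ◇r → q is true, so ¬¬(□r ∧ r) ∨ (◇r → q) is true.
    At a: ¬(□r ∧ r) is true, so ¬¬(□r ∧ r) is false.
      At a: □r ∧ r is false, so ¬(□r ∧ r) is true.
    At a: ◇r is false, q is false, so ◇r → q is true.
      At a: ◇r requires r at some successor in {a, b, e}.
        At a: r is false.
        At b: r is false.
        At e: r is false.
      So ◇r is false at a.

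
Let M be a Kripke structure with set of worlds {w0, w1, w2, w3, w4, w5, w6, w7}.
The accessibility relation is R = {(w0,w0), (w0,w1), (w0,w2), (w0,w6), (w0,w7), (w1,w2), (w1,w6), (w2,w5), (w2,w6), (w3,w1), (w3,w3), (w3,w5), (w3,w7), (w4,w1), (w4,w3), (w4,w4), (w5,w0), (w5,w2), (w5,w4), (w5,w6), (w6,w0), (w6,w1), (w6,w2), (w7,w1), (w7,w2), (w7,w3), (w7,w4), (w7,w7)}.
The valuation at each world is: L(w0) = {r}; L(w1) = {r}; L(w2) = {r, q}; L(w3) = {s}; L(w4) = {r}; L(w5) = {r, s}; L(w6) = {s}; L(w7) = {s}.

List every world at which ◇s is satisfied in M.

Let φ = ◇s. Evaluate φ at each world:
  w0 (successors {w0, w1, w2, w6, w7}): φ is true.
  w1 (successors {w2, w6}): φ is true.
  w2 (successors {w5, w6}): φ is true.
  w3 (successors {w1, w3, w5, w7}): φ is true.
  w4 (successors {w1, w3, w4}): φ is true.
  w5 (successors {w0, w2, w4, w6}): φ is true.
  w6 (successors {w0, w1, w2}): φ is false.
  w7 (successors {w1, w2, w3, w4, w7}): φ is true.
For instance, at w7:
  At w7: ◇s requires s at some successor in {w1, w2, w3, w4, w7}.
    s holds at w3, so ◇s is true at w7.
Satisfying worlds: {w0, w1, w2, w3, w4, w5, w7}

w0, w1, w2, w3, w4, w5, w7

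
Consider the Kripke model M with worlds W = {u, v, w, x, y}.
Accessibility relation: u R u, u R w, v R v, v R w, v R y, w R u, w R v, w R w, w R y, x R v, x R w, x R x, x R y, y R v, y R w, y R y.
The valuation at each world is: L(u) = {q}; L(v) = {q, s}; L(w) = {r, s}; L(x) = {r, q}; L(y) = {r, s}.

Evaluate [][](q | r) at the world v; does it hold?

At v: [][](q | r) requires [](q | r) at every successor {v, w, y}.
    At v: [](q | r) requires q | r at every successor {v, w, y}.
      At v: q | r is true.
      At w: q | r is true.
      At y: q | r is true.
    So [](q | r) is true at v.
    At w: [](q | r) requires q | r at every successor {u, v, w, y}.
      At u: q | r is true.
      At v: q | r is true.
      At w: q | r is true.
      At y: q | r is true.
    So [](q | r) is true at w.
    At y: [](q | r) requires q | r at every successor {v, w, y}.
      At v: q | r is true.
      At w: q | r is true.
      At y: q | r is true.
    So [](q | r) is true at y.
So [][](q | r) is true at v.

Yes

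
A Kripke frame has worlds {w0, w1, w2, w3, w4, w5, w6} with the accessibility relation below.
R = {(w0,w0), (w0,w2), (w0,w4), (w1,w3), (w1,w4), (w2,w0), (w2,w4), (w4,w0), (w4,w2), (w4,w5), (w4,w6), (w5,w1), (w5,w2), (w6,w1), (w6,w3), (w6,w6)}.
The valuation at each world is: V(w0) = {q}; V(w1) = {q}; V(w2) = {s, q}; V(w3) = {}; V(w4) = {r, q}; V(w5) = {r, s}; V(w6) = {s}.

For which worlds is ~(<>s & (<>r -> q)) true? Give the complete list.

w1, w2, w3

Let φ = ~(<>s & (<>r -> q)). Evaluate φ at each world:
  w0 (successors {w0, w2, w4}): φ is false.
  w1 (successors {w3, w4}): φ is true.
  w2 (successors {w0, w4}): φ is true.
  w3 (successors ∅): φ is true.
  w4 (successors {w0, w2, w5, w6}): φ is false.
  w5 (successors {w1, w2}): φ is false.
  w6 (successors {w1, w3, w6}): φ is false.
For instance, at w0:
  At w0: <>s & (<>r -> q) is true, so ~(<>s & (<>r -> q)) is false.
    At w0: <>s is true, <>r -> q is true, so <>s & (<>r -> q) is true.
      At w0: <>s requires s at some successor in {w0, w2, w4}.
        s holds at w2, so <>s is true at w0.
      At w0: <>r is true, q is true, so <>r -> q is true.
Satisfying worlds: {w1, w2, w3}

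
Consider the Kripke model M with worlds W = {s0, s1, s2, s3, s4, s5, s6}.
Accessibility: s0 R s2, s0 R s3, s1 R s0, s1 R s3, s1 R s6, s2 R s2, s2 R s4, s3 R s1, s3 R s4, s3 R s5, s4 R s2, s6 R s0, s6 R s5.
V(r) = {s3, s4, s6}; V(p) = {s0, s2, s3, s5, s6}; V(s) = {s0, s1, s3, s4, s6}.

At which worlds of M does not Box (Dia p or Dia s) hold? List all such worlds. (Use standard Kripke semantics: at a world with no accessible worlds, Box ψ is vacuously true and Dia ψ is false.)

s3, s6

Let φ = not Box (Dia p or Dia s). Evaluate φ at each world:
  s0 (successors {s2, s3}): φ is false.
  s1 (successors {s0, s3, s6}): φ is false.
  s2 (successors {s2, s4}): φ is false.
  s3 (successors {s1, s4, s5}): φ is true.
  s4 (successors {s2}): φ is false.
  s5 (successors ∅): φ is false.
  s6 (successors {s0, s5}): φ is true.
For instance, at s0:
  At s0: Box (Dia p or Dia s) is true, so not Box (Dia p or Dia s) is false.
    At s0: Box (Dia p or Dia s) requires Dia p or Dia s at every successor {s2, s3}.
      At s2: Dia p or Dia s is true.
      At s3: Dia p or Dia s is true.
    So Box (Dia p or Dia s) is true at s0.
Satisfying worlds: {s3, s6}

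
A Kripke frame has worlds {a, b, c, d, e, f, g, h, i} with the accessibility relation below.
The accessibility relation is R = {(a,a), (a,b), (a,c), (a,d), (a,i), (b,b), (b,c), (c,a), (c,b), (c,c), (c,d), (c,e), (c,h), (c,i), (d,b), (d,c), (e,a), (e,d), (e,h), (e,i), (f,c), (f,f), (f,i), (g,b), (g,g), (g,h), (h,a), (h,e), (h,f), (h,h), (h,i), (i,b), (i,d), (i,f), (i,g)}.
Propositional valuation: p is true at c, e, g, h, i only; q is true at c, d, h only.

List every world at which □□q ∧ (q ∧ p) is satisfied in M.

none

Let φ = □□q ∧ (q ∧ p). Evaluate φ at each world:
  a (successors {a, b, c, d, i}): φ is false.
  b (successors {b, c}): φ is false.
  c (successors {a, b, c, d, e, h, i}): φ is false.
  d (successors {b, c}): φ is false.
  e (successors {a, d, h, i}): φ is false.
  f (successors {c, f, i}): φ is false.
  g (successors {b, g, h}): φ is false.
  h (successors {a, e, f, h, i}): φ is false.
  i (successors {b, d, f, g}): φ is false.
For instance, at i:
  At i: □□q is false, q ∧ p is false, so □□q ∧ (q ∧ p) is false.
    At i: □□q requires □q at every successor {b, d, f, g}.
      □q fails at b, so □□q is false at i.
Satisfying worlds: none.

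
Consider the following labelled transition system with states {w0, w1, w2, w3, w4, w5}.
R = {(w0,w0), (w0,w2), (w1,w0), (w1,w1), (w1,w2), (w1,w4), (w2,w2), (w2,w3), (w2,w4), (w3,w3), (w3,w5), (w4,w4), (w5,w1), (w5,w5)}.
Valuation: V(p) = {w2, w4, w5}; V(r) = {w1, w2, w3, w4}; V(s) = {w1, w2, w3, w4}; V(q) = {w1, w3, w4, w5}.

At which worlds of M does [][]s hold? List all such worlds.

Recall that []ψ holds at a world iff ψ holds at every accessible world, and <>ψ holds iff ψ holds at some accessible world.
Let φ = [][]s. Evaluate φ at each world:
  w0 (successors {w0, w2}): φ is false.
  w1 (successors {w0, w1, w2, w4}): φ is false.
  w2 (successors {w2, w3, w4}): φ is false.
  w3 (successors {w3, w5}): φ is false.
  w4 (successors {w4}): φ is true.
  w5 (successors {w1, w5}): φ is false.
For instance, at w5:
  At w5: [][]s requires []s at every successor {w1, w5}.
    []s fails at w1, so [][]s is false at w5.
      At w1: []s requires s at every successor {w0, w1, w2, w4}.
        s fails at w0, so []s is false at w1.
Satisfying worlds: {w4}

w4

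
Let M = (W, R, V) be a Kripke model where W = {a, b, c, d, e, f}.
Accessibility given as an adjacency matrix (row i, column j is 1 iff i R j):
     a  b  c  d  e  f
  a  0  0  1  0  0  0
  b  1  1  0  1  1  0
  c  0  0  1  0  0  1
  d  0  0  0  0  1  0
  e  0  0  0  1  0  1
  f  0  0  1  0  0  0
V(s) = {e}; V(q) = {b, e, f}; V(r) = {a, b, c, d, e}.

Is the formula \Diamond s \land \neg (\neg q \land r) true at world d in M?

At d: \Diamond s is true, \neg (\neg q \land r) is false, so \Diamond s \land \neg (\neg q \land r) is false.
  At d: \Diamond s requires s at some successor in {e}.
    s holds at e, so \Diamond s is true at d.

No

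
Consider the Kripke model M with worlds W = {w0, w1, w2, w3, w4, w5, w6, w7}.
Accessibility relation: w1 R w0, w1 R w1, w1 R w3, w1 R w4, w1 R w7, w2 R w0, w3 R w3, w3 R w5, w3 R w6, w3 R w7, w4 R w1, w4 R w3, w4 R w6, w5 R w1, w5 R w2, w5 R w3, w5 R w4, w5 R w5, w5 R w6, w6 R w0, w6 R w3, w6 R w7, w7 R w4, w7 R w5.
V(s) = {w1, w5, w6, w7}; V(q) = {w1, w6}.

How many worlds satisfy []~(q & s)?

Let φ = []~(q & s). Evaluate φ at each world:
  w0 (successors ∅): φ is true.
  w1 (successors {w0, w1, w3, w4, w7}): φ is false.
  w2 (successors {w0}): φ is true.
  w3 (successors {w3, w5, w6, w7}): φ is false.
  w4 (successors {w1, w3, w6}): φ is false.
  w5 (successors {w1, w2, w3, w4, w5, w6}): φ is false.
  w6 (successors {w0, w3, w7}): φ is true.
  w7 (successors {w4, w5}): φ is true.
For instance, at w7:
  At w7: []~(q & s) requires ~(q & s) at every successor {w4, w5}.
    At w4: ~(q & s) is true.
    At w5: ~(q & s) is true.
  So []~(q & s) is true at w7.
Satisfying worlds: {w0, w2, w6, w7}

4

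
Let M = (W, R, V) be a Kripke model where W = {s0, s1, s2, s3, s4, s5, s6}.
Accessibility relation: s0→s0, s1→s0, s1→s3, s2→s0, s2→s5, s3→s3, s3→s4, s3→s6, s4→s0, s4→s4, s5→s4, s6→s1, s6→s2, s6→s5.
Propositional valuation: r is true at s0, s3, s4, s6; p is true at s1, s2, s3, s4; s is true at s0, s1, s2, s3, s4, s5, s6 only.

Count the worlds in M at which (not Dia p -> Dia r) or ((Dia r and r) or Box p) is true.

7

Let φ = (not Dia p -> Dia r) or ((Dia r and r) or Box p). Evaluate φ at each world:
  s0 (successors {s0}): φ is true.
  s1 (successors {s0, s3}): φ is true.
  s2 (successors {s0, s5}): φ is true.
  s3 (successors {s3, s4, s6}): φ is true.
  s4 (successors {s0, s4}): φ is true.
  s5 (successors {s4}): φ is true.
  s6 (successors {s1, s2, s5}): φ is true.
For instance, at s6:
  At s6: not Dia p -> Dia r is true, (Dia r and r) or Box p is false, so (not Dia p -> Dia r) or ((Dia r and r) or Box p) is true.
    At s6: not Dia p is false, Dia r is false, so not Dia p -> Dia r is true.
      At s6: Dia p is true, so not Dia p is false.
      At s6: Dia r requires r at some successor in {s1, s2, s5}.
        At s1: r is false.
        At s2: r is false.
        At s5: r is false.
      So Dia r is false at s6.
    At s6: Dia r and r is false, Box p is false, so (Dia r and r) or Box p is false.
      At s6: Dia r is false, r is true, so Dia r and r is false.
      At s6: Box p requires p at every successor {s1, s2, s5}.
        p fails at s5, so Box p is false at s6.
Satisfying worlds: {s0, s1, s2, s3, s4, s5, s6}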